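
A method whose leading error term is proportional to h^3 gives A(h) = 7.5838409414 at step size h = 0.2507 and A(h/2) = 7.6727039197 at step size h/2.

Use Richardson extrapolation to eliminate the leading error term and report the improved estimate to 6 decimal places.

Leading term ∝ h^3; use weight 8 = 2^3.
8×7.6727039197 − 7.5838409414 = 53.7977904162
Extrapolated: 53.7977904162 / 7 = 7.6853986309
Correction |R − A(h/2)| = 1.269e-02; gap |A(h/2) − A(h)| = 8.886e-02.

7.685399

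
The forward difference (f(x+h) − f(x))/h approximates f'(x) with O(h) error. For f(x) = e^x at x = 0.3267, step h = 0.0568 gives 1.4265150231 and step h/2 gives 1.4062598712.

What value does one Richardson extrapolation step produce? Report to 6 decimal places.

1.386005

r = 1: numerator weight 2, denominator 1.
2 × 1.4062598712 = 2.8125197424; subtract 1.4265150231 → 1.3860047193
Denominator 2 − 1 = 1.
Extrapolated: 1.3860047193 / 1 = 1.3860047193
Shift from A(h/2): −0.0202551519.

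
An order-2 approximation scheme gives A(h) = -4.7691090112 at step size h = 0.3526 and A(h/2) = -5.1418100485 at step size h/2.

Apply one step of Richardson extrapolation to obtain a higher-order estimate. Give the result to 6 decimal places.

r = 2: numerator weight 4, denominator 3.
4·(-5.1418100485) = -20.5672401940; (-20.5672401940) − (-4.7691090112) = -15.7981311828
Divide by 2^2 − 1 = 3.
R = (-15.7981311828)/3 = -5.2660437276

-5.266044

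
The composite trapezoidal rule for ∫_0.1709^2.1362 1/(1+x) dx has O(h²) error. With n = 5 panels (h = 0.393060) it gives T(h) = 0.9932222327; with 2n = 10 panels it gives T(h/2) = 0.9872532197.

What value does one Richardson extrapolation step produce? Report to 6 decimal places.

r = 2, so 2^r = 4.
4·0.9872532197 = 3.9490128788; 3.9490128788 − 0.9932222327 = 2.9557906461
Denominator 4 − 1 = 3.
Result: 0.9852635487

0.985264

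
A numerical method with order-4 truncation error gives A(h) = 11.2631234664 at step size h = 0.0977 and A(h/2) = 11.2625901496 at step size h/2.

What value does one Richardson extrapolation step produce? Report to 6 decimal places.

11.262555

r = 4: numerator weight 16, denominator 15.
16·11.2625901496 = 180.2014423936; 180.2014423936 − 11.2631234664 = 168.9383189272
(16·11.2625901496 − 11.2631234664)/(16 − 1) = 11.2625545951
Correction |R − A(h/2)| = 3.555e-05; gap |A(h/2) − A(h)| = 5.333e-04.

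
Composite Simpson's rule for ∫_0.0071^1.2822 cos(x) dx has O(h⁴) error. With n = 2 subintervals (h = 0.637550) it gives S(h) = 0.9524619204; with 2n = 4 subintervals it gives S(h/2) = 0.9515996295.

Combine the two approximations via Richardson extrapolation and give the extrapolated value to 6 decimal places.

Method order is 4; weight 2^4 = 16.
16·0.9515996295 = 15.2255940720; 15.2255940720 − 0.9524619204 = 14.2731321516
R = 14.2731321516/15 = 0.9515421434
Shift from A(h/2): −0.0000574861.

0.951542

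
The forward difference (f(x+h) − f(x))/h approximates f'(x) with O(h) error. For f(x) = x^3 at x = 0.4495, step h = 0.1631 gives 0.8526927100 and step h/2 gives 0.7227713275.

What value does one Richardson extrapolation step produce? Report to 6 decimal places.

0.592850

Leading term ∝ h^1; use weight 2 = 2^1.
2·0.7227713275 = 1.4455426550; subtract 0.8526927100 → 0.5928499450
Denominator 2 − 1 = 1.
R = 0.5928499450/1 = 0.5928499450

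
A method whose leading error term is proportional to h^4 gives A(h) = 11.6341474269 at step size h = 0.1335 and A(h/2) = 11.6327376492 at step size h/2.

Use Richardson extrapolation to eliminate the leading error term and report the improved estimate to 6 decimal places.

11.632644

r = 4: numerator weight 16, denominator 15.
Top: 16(11.6327376492) − (11.6341474269) = 174.4896549603
Divide by 2^4 − 1 = 15.
R = 174.4896549603/15 = 11.6326436640
Shift from A(h/2): −0.0000939852.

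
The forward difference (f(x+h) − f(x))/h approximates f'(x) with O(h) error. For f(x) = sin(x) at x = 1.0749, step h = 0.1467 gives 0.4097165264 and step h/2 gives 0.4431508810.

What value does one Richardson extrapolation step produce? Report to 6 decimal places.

0.476585

r = 1: numerator weight 2, denominator 1.
Top: 2(0.4431508810) − (0.4097165264) = 0.4765852356
Denominator 2 − 1 = 1.
Result: 0.4765852356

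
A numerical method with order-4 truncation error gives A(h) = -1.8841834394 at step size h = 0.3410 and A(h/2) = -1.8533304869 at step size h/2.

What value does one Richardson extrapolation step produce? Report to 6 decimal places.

The method has order 4: 2^4 = 16.
16×(-1.8533304869) − (-1.8841834394) = -27.7691043510
Denominator 16 − 1 = 15.
So the Richardson estimate is -1.8512736234.
Gap between inputs: 3.085e-02; correction applied: +0.0020568635.

-1.851274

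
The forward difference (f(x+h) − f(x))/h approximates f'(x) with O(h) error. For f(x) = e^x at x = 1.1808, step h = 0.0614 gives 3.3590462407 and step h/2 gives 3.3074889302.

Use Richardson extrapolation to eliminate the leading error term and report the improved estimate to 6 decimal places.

Order 1 gives 2^r = 2 and 2^r − 1 = 1.
A(h/2) − A(h) = 3.3074889302 − 3.3590462407 = -0.0515573105
Correction (A(h/2) − A(h))/(2 − 1) = (-0.0515573105)/1 = -0.0515573105
R = A(h/2) + (A(h/2) − A(h))/1 = 3.3074889302 − 0.0515573105 = 3.2559316197
Gap between inputs: 5.156e-02; correction applied: −0.0515573105.

3.255932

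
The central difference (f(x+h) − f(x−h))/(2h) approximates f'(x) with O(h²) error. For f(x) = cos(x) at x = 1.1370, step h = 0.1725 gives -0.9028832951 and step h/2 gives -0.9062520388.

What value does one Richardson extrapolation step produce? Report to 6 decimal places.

Order 2 gives 2^r = 4 and 2^r − 1 = 3.
4 × (-0.9062520388) = -3.6250081552; (-3.6250081552) − (-0.9028832951) = -2.7221248601
Extrapolated: (-2.7221248601) / 3 = -0.9073749534

-0.907375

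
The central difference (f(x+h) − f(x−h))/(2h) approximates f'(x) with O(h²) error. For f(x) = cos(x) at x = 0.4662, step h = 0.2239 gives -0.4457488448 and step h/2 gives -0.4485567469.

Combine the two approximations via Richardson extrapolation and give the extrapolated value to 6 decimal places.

-0.449493

Error is O(h^2); halving h shrinks it by 2^2 = 4.
Top: 4(-0.4485567469) − (-0.4457488448) = -1.3484781428
Divide by 2^2 − 1 = 3.
Extrapolated: (-1.3484781428) / 3 = -0.4494927143
Shift from A(h/2): −0.0009359674.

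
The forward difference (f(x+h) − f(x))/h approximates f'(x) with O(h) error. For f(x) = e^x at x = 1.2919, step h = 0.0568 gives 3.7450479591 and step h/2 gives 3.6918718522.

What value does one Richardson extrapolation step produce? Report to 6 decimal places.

Method order is 1; weight 2^1 = 2.
Weighted: 7.3837437044 − 3.7450479591 = 3.6386957453
Denominator 2 − 1 = 1.
R = 3.6386957453/1 = 3.6386957453
Correction |R − A(h/2)| = 5.318e-02; gap |A(h/2) − A(h)| = 5.318e-02.

3.638696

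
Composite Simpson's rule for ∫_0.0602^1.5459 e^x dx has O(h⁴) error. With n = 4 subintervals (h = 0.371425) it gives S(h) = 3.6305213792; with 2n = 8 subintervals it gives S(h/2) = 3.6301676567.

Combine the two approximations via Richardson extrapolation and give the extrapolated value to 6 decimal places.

Method order is 4; weight 2^4 = 16.
Weighted: 58.0826825072 − 3.6305213792 = 54.4521611280
Divide by 2^4 − 1 = 15.
54.4521611280 ÷ 15 = 3.6301440752
Correction |R − A(h/2)| = 2.358e-05; gap |A(h/2) − A(h)| = 3.537e-04.

3.630144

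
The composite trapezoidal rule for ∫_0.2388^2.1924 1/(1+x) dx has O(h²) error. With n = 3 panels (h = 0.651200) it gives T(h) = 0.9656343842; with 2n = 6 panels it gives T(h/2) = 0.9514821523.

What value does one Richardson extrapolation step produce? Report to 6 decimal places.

r = 2, so 2^r = 4.
Numerator 4 × A(h/2) − A(h) = 4 × 0.9514821523 − 0.9656343842 = 2.8402942250
Denominator 4 − 1 = 3.
2.8402942250 ÷ 3 = 0.9467647417

0.946765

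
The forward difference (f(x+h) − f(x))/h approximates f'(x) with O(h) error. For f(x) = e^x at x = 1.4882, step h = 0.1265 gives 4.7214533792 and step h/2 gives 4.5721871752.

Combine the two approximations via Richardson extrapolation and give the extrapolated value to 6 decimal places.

r = 1, so 2^r = 2.
2*4.5721871752 − 4.7214533792 = 4.4229209712
Denominator 2 − 1 = 1.
Result: 4.4229209712

4.422921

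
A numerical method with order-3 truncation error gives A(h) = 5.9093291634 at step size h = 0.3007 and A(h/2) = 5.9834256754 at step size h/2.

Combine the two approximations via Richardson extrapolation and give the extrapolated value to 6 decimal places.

Method order is 3; weight 2^3 = 8.
8*5.9834256754 = 47.8674054032; subtract 5.9093291634 → 41.9580762398
(8*5.9834256754 − 5.9093291634)/(8 − 1) = 5.9940108914
Gap between inputs: 7.410e-02; correction applied: +0.0105852160.

5.994011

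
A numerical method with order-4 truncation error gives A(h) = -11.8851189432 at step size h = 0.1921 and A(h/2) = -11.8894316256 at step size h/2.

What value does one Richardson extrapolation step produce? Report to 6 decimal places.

r = 4, so 2^r = 16.
A(h/2) − A(h) = -11.8894316256 − (-11.8851189432) = -0.0043126824
Correction (A(h/2) − A(h))/(16 − 1) = (-0.0043126824)/15 = -0.0002875122
R = -11.8894316256 − 0.0002875122 = -11.8897191378
Correction |R − A(h/2)| = 2.875e-04; gap |A(h/2) − A(h)| = 4.313e-03.

-11.889719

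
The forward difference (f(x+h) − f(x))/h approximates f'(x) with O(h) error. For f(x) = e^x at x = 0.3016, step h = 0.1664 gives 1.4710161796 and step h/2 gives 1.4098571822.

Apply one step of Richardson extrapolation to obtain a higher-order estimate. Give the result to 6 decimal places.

Error is O(h^1); halving h shrinks it by 2^1 = 2.
Weighted: 2.8197143644 − 1.4710161796 = 1.3486981848
Extrapolated: 1.3486981848 / 1 = 1.3486981848

1.348698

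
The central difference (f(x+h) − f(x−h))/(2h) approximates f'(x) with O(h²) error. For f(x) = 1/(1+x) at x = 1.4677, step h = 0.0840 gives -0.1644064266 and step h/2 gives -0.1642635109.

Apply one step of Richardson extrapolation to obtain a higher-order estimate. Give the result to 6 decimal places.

Error is O(h^2); halving h shrinks it by 2^2 = 4.
Difference of the inputs: -0.1642635109 − (-0.1644064266) = 0.0001429157
Correction (A(h/2) − A(h))/(4 − 1) = 0.0001429157/3 = 0.0000476386
R = -0.1642635109 + 0.0000476386 = -0.1642158723
Shift from A(h/2): +0.0000476386.

-0.164216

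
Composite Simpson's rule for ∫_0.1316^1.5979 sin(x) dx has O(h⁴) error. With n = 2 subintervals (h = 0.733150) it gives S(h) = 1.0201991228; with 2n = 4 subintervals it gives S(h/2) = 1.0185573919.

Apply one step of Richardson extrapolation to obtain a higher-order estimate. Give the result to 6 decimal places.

1.018448

Method order is 4; weight 2^4 = 16.
16*1.0185573919 − 1.0201991228 = 15.2767191476
(16*1.0185573919 − 1.0201991228)/(16 − 1) = 1.0184479432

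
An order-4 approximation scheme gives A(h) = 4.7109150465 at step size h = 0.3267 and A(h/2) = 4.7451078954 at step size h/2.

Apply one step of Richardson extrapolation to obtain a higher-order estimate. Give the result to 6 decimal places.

4.747387

Leading term ∝ h^4; use weight 16 = 2^4.
16*4.7451078954 = 75.9217263264; subtract 4.7109150465 → 71.2108112799
(16*4.7451078954 − 4.7109150465)/(16 − 1) = 4.7473874187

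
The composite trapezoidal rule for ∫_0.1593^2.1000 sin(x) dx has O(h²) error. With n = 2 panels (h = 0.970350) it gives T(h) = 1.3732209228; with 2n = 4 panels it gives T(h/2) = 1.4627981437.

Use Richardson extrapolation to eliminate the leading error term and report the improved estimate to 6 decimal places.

1.492657

Leading term ∝ h^2; use weight 4 = 2^2.
A(h/2) − A(h) = 1.4627981437 − 1.3732209228 = 0.0895772209
Divide by 2^2 − 1 = 3: 0.0895772209/3 = 0.0298590736
R = A(h/2) + (A(h/2) − A(h))/3 = 1.4627981437 + 0.0298590736 = 1.4926572173
Correction |R − A(h/2)| = 2.986e-02; gap |A(h/2) − A(h)| = 8.958e-02.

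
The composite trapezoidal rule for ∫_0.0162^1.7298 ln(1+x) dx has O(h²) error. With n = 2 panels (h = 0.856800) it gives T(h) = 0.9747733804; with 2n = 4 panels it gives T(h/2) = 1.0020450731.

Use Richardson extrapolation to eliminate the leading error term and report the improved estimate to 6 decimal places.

Leading term ∝ h^2; use weight 4 = 2^2.
4*1.0020450731 = 4.0081802924; subtract 0.9747733804 → 3.0334069120
Denominator 4 − 1 = 3.
So the Richardson estimate is 1.0111356373.

1.011136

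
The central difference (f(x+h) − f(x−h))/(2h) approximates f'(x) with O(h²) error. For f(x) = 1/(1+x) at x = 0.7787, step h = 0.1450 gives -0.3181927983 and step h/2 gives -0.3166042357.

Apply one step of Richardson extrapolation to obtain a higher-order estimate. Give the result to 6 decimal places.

-0.316075

Error is O(h^2); halving h shrinks it by 2^2 = 4.
Top: 4(-0.3166042357) − (-0.3181927983) = -0.9482241445
Divide by 2^2 − 1 = 3.
Result: -0.3160747148
Correction |R − A(h/2)| = 5.295e-04; gap |A(h/2) − A(h)| = 1.589e-03.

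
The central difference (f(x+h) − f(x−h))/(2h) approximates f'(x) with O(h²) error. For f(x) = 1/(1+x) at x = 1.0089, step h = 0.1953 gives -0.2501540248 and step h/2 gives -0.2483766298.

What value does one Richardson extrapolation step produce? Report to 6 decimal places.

Error is O(h^2); halving h shrinks it by 2^2 = 4.
Numerator 4·A(h/2) − A(h) = 4·(-0.2483766298) − (-0.2501540248) = -0.7433524944
R = (-0.7433524944)/3 = -0.2477841648

-0.247784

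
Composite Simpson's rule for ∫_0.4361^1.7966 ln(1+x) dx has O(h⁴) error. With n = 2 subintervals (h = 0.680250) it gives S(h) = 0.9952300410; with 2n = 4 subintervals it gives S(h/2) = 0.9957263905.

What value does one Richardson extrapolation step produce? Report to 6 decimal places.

0.995759

Leading term ∝ h^4; use weight 16 = 2^4.
Weighted: 15.9316222480 − 0.9952300410 = 14.9363922070
Extrapolated: 14.9363922070 / 15 = 0.9957594805
Gap between inputs: 4.963e-04; correction applied: +0.0000330900.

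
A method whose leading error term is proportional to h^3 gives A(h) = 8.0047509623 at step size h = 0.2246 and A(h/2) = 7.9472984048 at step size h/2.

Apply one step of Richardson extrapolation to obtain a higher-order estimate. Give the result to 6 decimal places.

7.939091

r = 3, so 2^r = 8.
2^3·A(h/2) = 63.5783872384; minus A(h) gives 55.5736362761.
R = 55.5736362761/7 = 7.9390908966
Shift from A(h/2): −0.0082075082.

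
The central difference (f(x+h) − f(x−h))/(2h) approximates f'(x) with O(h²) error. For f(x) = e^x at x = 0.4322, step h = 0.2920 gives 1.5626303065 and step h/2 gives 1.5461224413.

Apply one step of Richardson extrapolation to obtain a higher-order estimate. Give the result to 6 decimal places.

r = 2: numerator weight 4, denominator 3.
2^2·A(h/2) = 6.1844897652; minus A(h) gives 4.6218594587.
Divide by 2^2 − 1 = 3.
Extrapolated: 4.6218594587 / 3 = 1.5406198196
Correction |R − A(h/2)| = 5.503e-03; gap |A(h/2) − A(h)| = 1.651e-02.

1.540620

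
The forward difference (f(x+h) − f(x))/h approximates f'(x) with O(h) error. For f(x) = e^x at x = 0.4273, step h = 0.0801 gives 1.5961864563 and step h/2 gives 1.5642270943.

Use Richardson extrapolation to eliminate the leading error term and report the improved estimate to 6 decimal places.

Leading term ∝ h^1; use weight 2 = 2^1.
2×1.5642270943 = 3.1284541886; subtract 1.5961864563 → 1.5322677323
Extrapolated: 1.5322677323 / 1 = 1.5322677323

1.532268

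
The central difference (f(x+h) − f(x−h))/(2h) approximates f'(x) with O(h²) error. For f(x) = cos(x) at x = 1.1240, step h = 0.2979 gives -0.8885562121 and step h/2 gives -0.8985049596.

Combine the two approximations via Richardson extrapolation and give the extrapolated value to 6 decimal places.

-0.901821

Order 2 gives 2^r = 4 and 2^r − 1 = 3.
Weighted: (-3.5940198384) − (-0.8885562121) = -2.7054636263
Extrapolated: (-2.7054636263) / 3 = -0.9018212088
Gap between inputs: 9.949e-03; correction applied: −0.0033162492.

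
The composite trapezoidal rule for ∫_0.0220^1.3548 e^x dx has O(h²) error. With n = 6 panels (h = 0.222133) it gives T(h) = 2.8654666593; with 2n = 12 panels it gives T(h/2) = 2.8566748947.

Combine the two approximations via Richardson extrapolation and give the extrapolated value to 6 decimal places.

2.853744

r = 2: numerator weight 4, denominator 3.
4×2.8566748947 − 2.8654666593 = 8.5612329195
R = 8.5612329195/3 = 2.8537443065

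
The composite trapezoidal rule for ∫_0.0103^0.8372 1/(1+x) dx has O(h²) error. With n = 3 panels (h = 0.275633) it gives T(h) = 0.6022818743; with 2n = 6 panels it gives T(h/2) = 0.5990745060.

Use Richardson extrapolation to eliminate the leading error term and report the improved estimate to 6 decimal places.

0.598005

The method has order 2: 2^2 = 4.
Numerator 4·A(h/2) − A(h) = 4·0.5990745060 − 0.6022818743 = 1.7940161497
Denominator 4 − 1 = 3.
So the Richardson estimate is 0.5980053832.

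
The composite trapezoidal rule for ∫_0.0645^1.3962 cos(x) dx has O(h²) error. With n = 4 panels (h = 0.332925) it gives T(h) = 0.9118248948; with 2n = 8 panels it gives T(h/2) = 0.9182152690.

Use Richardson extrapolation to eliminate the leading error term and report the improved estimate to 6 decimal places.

0.920345

With r = 2 the leading error scales as h^2, so the weight is 2^2 = 4.
Top: 4(0.9182152690) − (0.9118248948) = 2.7610361812
R = 2.7610361812/3 = 0.9203453937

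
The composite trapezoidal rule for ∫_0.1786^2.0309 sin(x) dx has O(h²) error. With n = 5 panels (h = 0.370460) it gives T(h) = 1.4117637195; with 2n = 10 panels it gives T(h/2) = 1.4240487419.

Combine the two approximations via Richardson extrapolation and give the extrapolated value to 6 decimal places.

1.428144

The method has order 2: 2^2 = 4.
4 × 1.4240487419 = 5.6961949676; 5.6961949676 − 1.4117637195 = 4.2844312481
Divide by 2^2 − 1 = 3.
(4 × 1.4240487419 − 1.4117637195)/(4 − 1) = 1.4281437494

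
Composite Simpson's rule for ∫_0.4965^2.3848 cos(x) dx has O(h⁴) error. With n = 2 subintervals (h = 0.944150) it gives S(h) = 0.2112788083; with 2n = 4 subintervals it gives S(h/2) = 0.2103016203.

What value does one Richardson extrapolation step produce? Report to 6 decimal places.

Order 4 gives 2^r = 16 and 2^r − 1 = 15.
16·0.2103016203 = 3.3648259248; subtract 0.2112788083 → 3.1535471165
R = 3.1535471165/15 = 0.2102364744

0.210236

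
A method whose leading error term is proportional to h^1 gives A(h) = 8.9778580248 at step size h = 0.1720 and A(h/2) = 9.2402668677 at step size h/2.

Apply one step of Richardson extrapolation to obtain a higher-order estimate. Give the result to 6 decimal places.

Leading term ∝ h^1; use weight 2 = 2^1.
2 × 9.2402668677 = 18.4805337354; subtract 8.9778580248 → 9.5026757106
Extrapolated: 9.5026757106 / 1 = 9.5026757106
Correction |R − A(h/2)| = 2.624e-01; gap |A(h/2) − A(h)| = 2.624e-01.

9.502676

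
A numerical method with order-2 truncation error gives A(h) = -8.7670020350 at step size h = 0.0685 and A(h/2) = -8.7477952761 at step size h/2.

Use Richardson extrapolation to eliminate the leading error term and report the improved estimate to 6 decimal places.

r = 2, so 2^r = 4.
4·(-8.7477952761) = -34.9911811044; (-34.9911811044) − (-8.7670020350) = -26.2241790694
Divide by 2^2 − 1 = 3.
Extrapolated: (-26.2241790694) / 3 = -8.7413930231
Gap between inputs: 1.921e-02; correction applied: +0.0064022530.

-8.741393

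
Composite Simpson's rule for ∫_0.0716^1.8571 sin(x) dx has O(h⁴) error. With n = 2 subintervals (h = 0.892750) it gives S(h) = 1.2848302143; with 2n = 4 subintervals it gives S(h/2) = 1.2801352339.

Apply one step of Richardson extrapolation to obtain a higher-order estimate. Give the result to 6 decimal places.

Leading term ∝ h^4; use weight 16 = 2^4.
16*1.2801352339 = 20.4821637424; subtract 1.2848302143 → 19.1973335281
19.1973335281 ÷ 15 = 1.2798222352
Correction |R − A(h/2)| = 3.130e-04; gap |A(h/2) − A(h)| = 4.695e-03.

1.279822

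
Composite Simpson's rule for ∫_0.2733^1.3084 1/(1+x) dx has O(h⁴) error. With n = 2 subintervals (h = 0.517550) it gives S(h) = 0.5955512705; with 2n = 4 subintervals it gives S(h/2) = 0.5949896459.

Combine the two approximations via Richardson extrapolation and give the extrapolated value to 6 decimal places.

0.594952

r = 4: numerator weight 16, denominator 15.
Numerator 16 × A(h/2) − A(h) = 16 × 0.5949896459 − 0.5955512705 = 8.9242830639
R = 8.9242830639/15 = 0.5949522043
Correction |R − A(h/2)| = 3.744e-05; gap |A(h/2) − A(h)| = 5.616e-04.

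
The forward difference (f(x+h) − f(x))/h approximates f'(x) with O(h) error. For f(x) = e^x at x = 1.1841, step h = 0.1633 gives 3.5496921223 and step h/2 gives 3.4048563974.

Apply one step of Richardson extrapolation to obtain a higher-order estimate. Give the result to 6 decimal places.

r = 1: numerator weight 2, denominator 1.
2·3.4048563974 = 6.8097127948; 6.8097127948 − 3.5496921223 = 3.2600206725
Denominator 2 − 1 = 1.
(2·3.4048563974 − 3.5496921223)/(2 − 1) = 3.2600206725

3.260021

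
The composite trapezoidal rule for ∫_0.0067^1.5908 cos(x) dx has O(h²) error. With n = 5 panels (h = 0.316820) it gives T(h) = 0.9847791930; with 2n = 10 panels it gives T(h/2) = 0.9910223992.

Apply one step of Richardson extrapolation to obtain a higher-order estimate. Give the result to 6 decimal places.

0.993103

The method has order 2: 2^2 = 4.
Weighted: 3.9640895968 − 0.9847791930 = 2.9793104038
Divide by 2^2 − 1 = 3.
2.9793104038 ÷ 3 = 0.9931034679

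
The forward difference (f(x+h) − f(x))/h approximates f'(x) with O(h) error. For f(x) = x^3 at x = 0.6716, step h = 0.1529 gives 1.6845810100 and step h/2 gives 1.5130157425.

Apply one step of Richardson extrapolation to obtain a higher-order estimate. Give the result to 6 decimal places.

1.341450

Error is O(h^1); halving h shrinks it by 2^1 = 2.
2^1*A(h/2) = 3.0260314850; minus A(h) gives 1.3414504750.
Divide by 2^1 − 1 = 1.
So the Richardson estimate is 1.3414504750.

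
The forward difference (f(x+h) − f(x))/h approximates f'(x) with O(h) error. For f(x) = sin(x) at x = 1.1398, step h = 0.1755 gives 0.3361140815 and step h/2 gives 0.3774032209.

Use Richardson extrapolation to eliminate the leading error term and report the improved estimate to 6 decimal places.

0.418692

r = 1, so 2^r = 2.
Weighted: 0.7548064418 − 0.3361140815 = 0.4186923603
(2·0.3774032209 − 0.3361140815)/(2 − 1) = 0.4186923603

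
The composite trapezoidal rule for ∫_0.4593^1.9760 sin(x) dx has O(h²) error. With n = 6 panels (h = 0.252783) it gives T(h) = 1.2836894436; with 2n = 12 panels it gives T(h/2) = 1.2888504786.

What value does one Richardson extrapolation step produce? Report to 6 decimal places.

1.290571

Method order is 2; weight 2^2 = 4.
Top: 4(1.2888504786) − (1.2836894436) = 3.8717124708
Extrapolated: 3.8717124708 / 3 = 1.2905708236
Gap between inputs: 5.161e-03; correction applied: +0.0017203450.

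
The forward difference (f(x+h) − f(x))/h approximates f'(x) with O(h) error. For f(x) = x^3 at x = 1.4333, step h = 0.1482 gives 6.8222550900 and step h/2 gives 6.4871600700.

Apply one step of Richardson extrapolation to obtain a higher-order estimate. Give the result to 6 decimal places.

Leading term ∝ h^1; use weight 2 = 2^1.
Top: 2(6.4871600700) − (6.8222550900) = 6.1520650500
R = 6.1520650500/1 = 6.1520650500
Correction |R − A(h/2)| = 3.351e-01; gap |A(h/2) − A(h)| = 3.351e-01.

6.152065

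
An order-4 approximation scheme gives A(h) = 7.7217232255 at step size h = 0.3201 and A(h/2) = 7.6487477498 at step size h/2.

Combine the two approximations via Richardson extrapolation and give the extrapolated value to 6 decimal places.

Error is O(h^4); halving h shrinks it by 2^4 = 16.
Difference of the inputs: 7.6487477498 − 7.7217232255 = -0.0729754757
Divide by 2^4 − 1 = 15: (-0.0729754757)/15 = -0.0048650317
R = A(h/2) + (A(h/2) − A(h))/15 = 7.6487477498 − 0.0048650317 = 7.6438827181
Correction |R − A(h/2)| = 4.865e-03; gap |A(h/2) − A(h)| = 7.298e-02.

7.643883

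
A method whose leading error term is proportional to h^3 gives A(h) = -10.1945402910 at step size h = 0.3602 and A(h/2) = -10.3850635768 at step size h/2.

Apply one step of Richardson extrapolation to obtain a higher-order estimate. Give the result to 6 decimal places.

-10.412281

Method order is 3; weight 2^3 = 8.
A(h/2) − A(h) = -10.3850635768 − (-10.1945402910) = -0.1905232858
Correction (A(h/2) − A(h))/(8 − 1) = (-0.1905232858)/7 = -0.0272176123
R = -10.3850635768 − 0.0272176123 = -10.4122811891
Gap between inputs: 1.905e-01; correction applied: −0.0272176123.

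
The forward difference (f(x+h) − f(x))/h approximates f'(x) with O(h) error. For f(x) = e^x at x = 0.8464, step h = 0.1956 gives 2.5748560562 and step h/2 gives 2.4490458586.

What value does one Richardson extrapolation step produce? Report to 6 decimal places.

The method has order 1: 2^1 = 2.
A(h/2) − A(h) = 2.4490458586 − 2.5748560562 = -0.1258101976
Divide by 2^1 − 1 = 1: (-0.1258101976)/1 = -0.1258101976
R = 2.4490458586 − 0.1258101976 = 2.3232356610
Shift from A(h/2): −0.1258101976.

2.323236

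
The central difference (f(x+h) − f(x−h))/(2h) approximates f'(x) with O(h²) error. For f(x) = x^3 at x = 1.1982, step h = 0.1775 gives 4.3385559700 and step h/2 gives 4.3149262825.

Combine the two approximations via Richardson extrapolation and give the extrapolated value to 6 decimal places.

Order 2 gives 2^r = 4 and 2^r − 1 = 3.
2^2×A(h/2) = 17.2597051300; minus A(h) gives 12.9211491600.
R = 12.9211491600/3 = 4.3070497200
Gap between inputs: 2.363e-02; correction applied: −0.0078765625.

4.307050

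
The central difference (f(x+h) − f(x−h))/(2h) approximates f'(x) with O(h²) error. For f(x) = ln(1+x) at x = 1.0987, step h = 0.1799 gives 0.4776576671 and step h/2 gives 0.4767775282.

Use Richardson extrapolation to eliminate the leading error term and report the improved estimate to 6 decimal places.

With r = 2 the leading error scales as h^2, so the weight is 2^2 = 4.
Numerator 4 × A(h/2) − A(h) = 4 × 0.4767775282 − 0.4776576671 = 1.4294524457
(4 × 0.4767775282 − 0.4776576671)/(4 − 1) = 0.4764841486
Shift from A(h/2): −0.0002933796.

0.476484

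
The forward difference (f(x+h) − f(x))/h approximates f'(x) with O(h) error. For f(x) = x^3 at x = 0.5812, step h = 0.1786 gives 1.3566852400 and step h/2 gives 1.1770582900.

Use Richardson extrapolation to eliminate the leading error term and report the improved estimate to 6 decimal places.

0.997431

With r = 1 the leading error scales as h^1, so the weight is 2^1 = 2.
Numerator 2·A(h/2) − A(h) = 2·1.1770582900 − 1.3566852400 = 0.9974313400
(2·1.1770582900 − 1.3566852400)/(2 − 1) = 0.9974313400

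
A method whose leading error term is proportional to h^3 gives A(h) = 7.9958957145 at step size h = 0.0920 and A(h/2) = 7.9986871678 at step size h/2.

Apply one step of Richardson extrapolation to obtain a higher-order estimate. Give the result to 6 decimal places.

Leading term ∝ h^3; use weight 8 = 2^3.
8*7.9986871678 − 7.9958957145 = 55.9936016279
Extrapolated: 55.9936016279 / 7 = 7.9990859468
Gap between inputs: 2.791e-03; correction applied: +0.0003987790.

7.999086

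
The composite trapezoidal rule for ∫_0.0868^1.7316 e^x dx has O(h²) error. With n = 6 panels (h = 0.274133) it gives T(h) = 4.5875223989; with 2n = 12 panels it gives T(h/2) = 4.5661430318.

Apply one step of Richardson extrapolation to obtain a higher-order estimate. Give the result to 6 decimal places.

4.559017

With r = 2 the leading error scales as h^2, so the weight is 2^2 = 4.
A(h/2) − A(h) = 4.5661430318 − 4.5875223989 = -0.0213793671
Divide by 2^2 − 1 = 3: (-0.0213793671)/3 = -0.0071264557
R = A(h/2) + (A(h/2) − A(h))/3 = 4.5661430318 − 0.0071264557 = 4.5590165761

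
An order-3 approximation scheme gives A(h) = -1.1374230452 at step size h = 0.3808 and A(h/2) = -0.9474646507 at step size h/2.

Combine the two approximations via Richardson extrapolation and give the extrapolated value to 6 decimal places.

-0.920328

r = 3, so 2^r = 8.
8 × (-0.9474646507) = -7.5797172056; (-7.5797172056) − (-1.1374230452) = -6.4422941604
Divide by 2^3 − 1 = 7.
So the Richardson estimate is -0.9203277372.
Shift from A(h/2): +0.0271369135.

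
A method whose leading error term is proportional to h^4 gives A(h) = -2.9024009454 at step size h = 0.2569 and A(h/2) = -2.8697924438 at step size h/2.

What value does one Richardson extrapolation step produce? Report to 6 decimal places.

Leading term ∝ h^4; use weight 16 = 2^4.
Top: 16(-2.8697924438) − (-2.9024009454) = -43.0142781554
Divide by 2^4 − 1 = 15.
Extrapolated: (-43.0142781554) / 15 = -2.8676185437
Correction |R − A(h/2)| = 2.174e-03; gap |A(h/2) − A(h)| = 3.261e-02.

-2.867619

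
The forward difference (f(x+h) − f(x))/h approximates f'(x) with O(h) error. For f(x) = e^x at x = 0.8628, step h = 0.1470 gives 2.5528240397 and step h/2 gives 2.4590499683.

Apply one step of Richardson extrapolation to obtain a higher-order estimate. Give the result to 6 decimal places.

2.365276

Order 1 gives 2^r = 2 and 2^r − 1 = 1.
2*2.4590499683 − 2.5528240397 = 2.3652758969
Extrapolated: 2.3652758969 / 1 = 2.3652758969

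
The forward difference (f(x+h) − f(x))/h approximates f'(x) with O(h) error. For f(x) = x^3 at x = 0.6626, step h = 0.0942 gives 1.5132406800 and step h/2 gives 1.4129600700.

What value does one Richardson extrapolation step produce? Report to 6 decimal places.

Method order is 1; weight 2^1 = 2.
Top: 2(1.4129600700) − (1.5132406800) = 1.3126794600
R = 1.3126794600/1 = 1.3126794600

1.312679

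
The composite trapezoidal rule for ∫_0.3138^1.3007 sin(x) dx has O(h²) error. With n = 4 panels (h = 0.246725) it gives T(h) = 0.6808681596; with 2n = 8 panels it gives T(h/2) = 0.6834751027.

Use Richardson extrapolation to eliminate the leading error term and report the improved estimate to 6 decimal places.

Method order is 2; weight 2^2 = 4.
Difference of the inputs: 0.6834751027 − 0.6808681596 = 0.0026069431
Correction (A(h/2) − A(h))/(4 − 1) = 0.0026069431/3 = 0.0008689810
R = A(h/2) + (A(h/2) − A(h))/3 = 0.6834751027 + 0.0008689810 = 0.6843440837

0.684344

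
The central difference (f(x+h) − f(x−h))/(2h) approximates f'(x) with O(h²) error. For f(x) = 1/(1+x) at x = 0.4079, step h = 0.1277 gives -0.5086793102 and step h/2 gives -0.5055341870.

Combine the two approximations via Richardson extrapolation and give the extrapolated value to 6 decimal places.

-0.504486

r = 2, so 2^r = 4.
Weighted: (-2.0221367480) − (-0.5086793102) = -1.5134574378
Extrapolated: (-1.5134574378) / 3 = -0.5044858126
Gap between inputs: 3.145e-03; correction applied: +0.0010483744.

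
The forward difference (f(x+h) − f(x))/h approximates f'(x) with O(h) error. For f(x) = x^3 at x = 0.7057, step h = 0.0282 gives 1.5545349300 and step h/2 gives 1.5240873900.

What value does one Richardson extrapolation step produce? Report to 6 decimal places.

Error is O(h^1); halving h shrinks it by 2^1 = 2.
Top: 2(1.5240873900) − (1.5545349300) = 1.4936398500
Denominator 2 − 1 = 1.
1.4936398500 ÷ 1 = 1.4936398500

1.493640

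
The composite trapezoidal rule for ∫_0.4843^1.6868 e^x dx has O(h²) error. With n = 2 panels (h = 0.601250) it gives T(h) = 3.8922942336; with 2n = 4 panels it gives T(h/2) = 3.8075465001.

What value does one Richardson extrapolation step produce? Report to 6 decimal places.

Method order is 2; weight 2^2 = 4.
4·3.8075465001 − 3.8922942336 = 11.3378917668
Denominator 4 − 1 = 3.
So the Richardson estimate is 3.7792972556.

3.779297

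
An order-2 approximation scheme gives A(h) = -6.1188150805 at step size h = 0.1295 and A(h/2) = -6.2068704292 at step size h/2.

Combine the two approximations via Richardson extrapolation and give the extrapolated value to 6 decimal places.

-6.236222

Error is O(h^2); halving h shrinks it by 2^2 = 4.
2^2×A(h/2) = -24.8274817168; minus A(h) gives -18.7086666363.
Denominator 4 − 1 = 3.
(-18.7086666363) ÷ 3 = -6.2362222121
Gap between inputs: 8.806e-02; correction applied: −0.0293517829.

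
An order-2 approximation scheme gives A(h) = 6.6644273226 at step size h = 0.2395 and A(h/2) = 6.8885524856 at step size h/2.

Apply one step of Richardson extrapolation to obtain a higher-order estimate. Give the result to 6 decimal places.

6.963261

The method has order 2: 2^2 = 4.
4·6.8885524856 = 27.5542099424; subtract 6.6644273226 → 20.8897826198
Divide by 2^2 − 1 = 3.
20.8897826198 ÷ 3 = 6.9632608733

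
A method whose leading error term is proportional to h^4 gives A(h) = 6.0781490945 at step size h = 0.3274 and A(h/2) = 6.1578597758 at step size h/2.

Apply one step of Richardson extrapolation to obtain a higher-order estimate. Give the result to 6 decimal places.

Order 4 gives 2^r = 16 and 2^r − 1 = 15.
16*6.1578597758 = 98.5257564128; subtract 6.0781490945 → 92.4476073183
92.4476073183 ÷ 15 = 6.1631738212
Correction |R − A(h/2)| = 5.314e-03; gap |A(h/2) − A(h)| = 7.971e-02.

6.163174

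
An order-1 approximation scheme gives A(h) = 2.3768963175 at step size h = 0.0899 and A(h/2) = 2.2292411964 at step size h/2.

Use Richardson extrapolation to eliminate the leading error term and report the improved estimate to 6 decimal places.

Leading term ∝ h^1; use weight 2 = 2^1.
2×2.2292411964 = 4.4584823928; subtract 2.3768963175 → 2.0815860753
Extrapolated: 2.0815860753 / 1 = 2.0815860753
Shift from A(h/2): −0.1476551211.

2.081586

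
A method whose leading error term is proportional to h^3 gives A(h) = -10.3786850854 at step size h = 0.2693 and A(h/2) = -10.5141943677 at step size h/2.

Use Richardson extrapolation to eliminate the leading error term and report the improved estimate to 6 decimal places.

Error is O(h^3); halving h shrinks it by 2^3 = 8.
Numerator 8 × A(h/2) − A(h) = 8 × (-10.5141943677) − (-10.3786850854) = -73.7348698562
Extrapolated: (-73.7348698562) / 7 = -10.5335528366

-10.533553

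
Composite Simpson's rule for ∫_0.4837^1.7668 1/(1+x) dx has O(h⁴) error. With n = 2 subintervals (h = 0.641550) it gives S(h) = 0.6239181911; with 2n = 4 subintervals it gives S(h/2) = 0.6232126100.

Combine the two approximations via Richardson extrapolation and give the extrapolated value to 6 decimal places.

0.623166

Error is O(h^4); halving h shrinks it by 2^4 = 16.
2^4*A(h/2) = 9.9714017600; minus A(h) gives 9.3474835689.
(16*0.6232126100 − 0.6239181911)/(16 − 1) = 0.6231655713
Correction |R − A(h/2)| = 4.704e-05; gap |A(h/2) − A(h)| = 7.056e-04.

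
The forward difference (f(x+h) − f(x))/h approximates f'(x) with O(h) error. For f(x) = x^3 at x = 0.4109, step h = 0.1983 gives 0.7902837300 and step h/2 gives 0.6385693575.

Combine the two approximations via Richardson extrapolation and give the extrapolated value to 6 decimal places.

r = 1: numerator weight 2, denominator 1.
2·0.6385693575 = 1.2771387150; subtract 0.7902837300 → 0.4868549850
R = 0.4868549850/1 = 0.4868549850

0.486855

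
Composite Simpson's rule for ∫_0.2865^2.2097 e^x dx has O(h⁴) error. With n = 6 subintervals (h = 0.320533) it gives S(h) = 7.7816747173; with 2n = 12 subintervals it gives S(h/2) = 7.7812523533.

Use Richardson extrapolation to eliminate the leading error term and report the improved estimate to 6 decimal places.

7.781224

The method has order 4: 2^4 = 16.
Top: 16(7.7812523533) − (7.7816747173) = 116.7183629355
Divide by 2^4 − 1 = 15.
116.7183629355 ÷ 15 = 7.7812241957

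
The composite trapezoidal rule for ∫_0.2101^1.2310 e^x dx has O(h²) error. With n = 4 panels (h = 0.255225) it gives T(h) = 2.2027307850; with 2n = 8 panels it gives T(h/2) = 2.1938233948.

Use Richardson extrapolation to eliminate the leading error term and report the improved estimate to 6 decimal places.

2.190854

Order 2 gives 2^r = 4 and 2^r − 1 = 3.
Difference of the inputs: 2.1938233948 − 2.2027307850 = -0.0089073902
Divide by 2^2 − 1 = 3: (-0.0089073902)/3 = -0.0029691301
R = A(h/2) + (A(h/2) − A(h))/3 = 2.1938233948 − 0.0029691301 = 2.1908542647
Shift from A(h/2): −0.0029691301.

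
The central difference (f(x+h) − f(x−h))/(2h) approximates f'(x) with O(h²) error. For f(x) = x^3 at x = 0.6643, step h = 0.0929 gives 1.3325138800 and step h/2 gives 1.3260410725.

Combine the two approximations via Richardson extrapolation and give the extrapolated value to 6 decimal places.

1.323883

r = 2, so 2^r = 4.
Numerator 4·A(h/2) − A(h) = 4·1.3260410725 − 1.3325138800 = 3.9716504100
3.9716504100 ÷ 3 = 1.3238834700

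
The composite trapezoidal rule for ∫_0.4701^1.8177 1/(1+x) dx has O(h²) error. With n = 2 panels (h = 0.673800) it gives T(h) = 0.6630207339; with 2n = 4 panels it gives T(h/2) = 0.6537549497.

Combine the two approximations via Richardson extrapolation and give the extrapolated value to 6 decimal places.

0.650666

Method order is 2; weight 2^2 = 4.
Numerator 4×A(h/2) − A(h) = 4×0.6537549497 − 0.6630207339 = 1.9519990649
Extrapolated: 1.9519990649 / 3 = 0.6506663550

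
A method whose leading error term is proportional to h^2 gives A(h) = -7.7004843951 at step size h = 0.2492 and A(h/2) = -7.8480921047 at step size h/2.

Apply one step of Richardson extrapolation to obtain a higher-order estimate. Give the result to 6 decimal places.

The method has order 2: 2^2 = 4.
2^2·A(h/2) = -31.3923684188; minus A(h) gives -23.6918840237.
Denominator 4 − 1 = 3.
(4·(-7.8480921047) − (-7.7004843951))/(4 − 1) = -7.8972946746

-7.897295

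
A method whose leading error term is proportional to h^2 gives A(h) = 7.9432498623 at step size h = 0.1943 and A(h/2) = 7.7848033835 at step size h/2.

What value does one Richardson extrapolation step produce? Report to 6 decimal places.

7.731988

Method order is 2; weight 2^2 = 4.
Numerator 4*A(h/2) − A(h) = 4*7.7848033835 − 7.9432498623 = 23.1959636717
Denominator 4 − 1 = 3.
Result: 7.7319878906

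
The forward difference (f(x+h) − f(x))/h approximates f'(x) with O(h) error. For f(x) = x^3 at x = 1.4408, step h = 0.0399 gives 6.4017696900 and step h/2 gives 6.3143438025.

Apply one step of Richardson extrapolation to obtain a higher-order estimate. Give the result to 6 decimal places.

6.226918

With r = 1 the leading error scales as h^1, so the weight is 2^1 = 2.
Difference of the inputs: 6.3143438025 − 6.4017696900 = -0.0874258875
Correction (A(h/2) − A(h))/(2 − 1) = (-0.0874258875)/1 = -0.0874258875
R = 6.3143438025 − 0.0874258875 = 6.2269179150
Correction |R − A(h/2)| = 8.743e-02; gap |A(h/2) − A(h)| = 8.743e-02.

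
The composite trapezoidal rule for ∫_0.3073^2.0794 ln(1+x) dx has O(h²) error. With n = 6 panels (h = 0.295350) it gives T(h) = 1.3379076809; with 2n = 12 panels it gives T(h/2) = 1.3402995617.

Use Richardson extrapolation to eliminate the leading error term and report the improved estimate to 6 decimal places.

With r = 2 the leading error scales as h^2, so the weight is 2^2 = 4.
Weighted: 5.3611982468 − 1.3379076809 = 4.0232905659
Divide by 2^2 − 1 = 3.
R = 4.0232905659/3 = 1.3410968553
Shift from A(h/2): +0.0007972936.

1.341097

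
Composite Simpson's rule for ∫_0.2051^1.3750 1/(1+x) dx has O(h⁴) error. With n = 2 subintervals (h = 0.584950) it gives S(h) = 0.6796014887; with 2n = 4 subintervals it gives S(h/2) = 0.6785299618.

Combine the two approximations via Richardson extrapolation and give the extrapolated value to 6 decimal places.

0.678459

Error is O(h^4); halving h shrinks it by 2^4 = 16.
16·0.6785299618 = 10.8564793888; subtract 0.6796014887 → 10.1768779001
Divide by 2^4 − 1 = 15.
(16·0.6785299618 − 0.6796014887)/(16 − 1) = 0.6784585267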